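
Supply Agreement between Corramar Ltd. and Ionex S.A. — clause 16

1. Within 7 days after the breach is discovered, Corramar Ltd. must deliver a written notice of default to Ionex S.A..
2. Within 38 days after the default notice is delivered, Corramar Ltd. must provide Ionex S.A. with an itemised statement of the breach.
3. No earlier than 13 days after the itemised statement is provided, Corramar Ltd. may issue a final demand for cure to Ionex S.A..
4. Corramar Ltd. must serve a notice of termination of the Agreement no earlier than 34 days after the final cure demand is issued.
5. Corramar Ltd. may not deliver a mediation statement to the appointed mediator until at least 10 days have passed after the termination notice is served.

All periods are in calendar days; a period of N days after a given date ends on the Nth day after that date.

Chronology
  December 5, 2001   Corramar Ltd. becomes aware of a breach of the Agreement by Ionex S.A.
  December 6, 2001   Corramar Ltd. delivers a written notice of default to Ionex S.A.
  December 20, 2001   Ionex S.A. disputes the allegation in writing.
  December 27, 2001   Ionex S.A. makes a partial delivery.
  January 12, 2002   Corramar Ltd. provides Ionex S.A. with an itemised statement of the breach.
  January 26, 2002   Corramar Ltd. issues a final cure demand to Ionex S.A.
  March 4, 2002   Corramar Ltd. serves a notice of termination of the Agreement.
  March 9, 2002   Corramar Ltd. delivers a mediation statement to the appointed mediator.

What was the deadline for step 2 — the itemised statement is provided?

Step 2 runs from December 6, 2001, when the default notice is delivered. 38 days after December 6, 2001 is January 13, 2002.

January 13, 2002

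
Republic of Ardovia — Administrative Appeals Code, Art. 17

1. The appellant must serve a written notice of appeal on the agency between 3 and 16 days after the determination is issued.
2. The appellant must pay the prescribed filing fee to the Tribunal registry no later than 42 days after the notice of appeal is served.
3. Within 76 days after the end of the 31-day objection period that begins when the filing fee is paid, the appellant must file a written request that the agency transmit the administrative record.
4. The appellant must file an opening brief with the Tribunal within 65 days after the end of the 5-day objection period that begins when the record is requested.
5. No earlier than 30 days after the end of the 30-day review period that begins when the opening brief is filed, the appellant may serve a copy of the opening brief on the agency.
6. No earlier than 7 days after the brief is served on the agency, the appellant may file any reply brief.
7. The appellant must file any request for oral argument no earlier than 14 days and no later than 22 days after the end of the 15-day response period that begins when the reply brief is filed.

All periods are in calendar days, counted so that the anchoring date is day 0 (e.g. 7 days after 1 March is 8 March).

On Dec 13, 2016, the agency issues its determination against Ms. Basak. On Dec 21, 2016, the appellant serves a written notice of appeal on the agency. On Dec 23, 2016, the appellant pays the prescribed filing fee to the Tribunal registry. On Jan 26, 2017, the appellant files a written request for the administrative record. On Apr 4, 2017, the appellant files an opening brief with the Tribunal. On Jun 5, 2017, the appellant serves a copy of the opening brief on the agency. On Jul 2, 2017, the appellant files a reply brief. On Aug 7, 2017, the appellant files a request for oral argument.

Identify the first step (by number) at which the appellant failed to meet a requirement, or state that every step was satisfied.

None — every step was satisfied

Step 1: the window is 3–16 days after Dec 13, 2016 (when the determination is issued), so Dec 16, 2016 through Dec 29, 2016; done Dec 21, 2016, which is between those dates.
Step 2: 42 days after Dec 21, 2016 (when the notice of appeal is served) is Feb 1, 2017; completed Dec 23, 2016, before the deadline.
Step 3: 76 days after Jan 23, 2017 (end of the 31-day objection period, which began when the filing fee is paid on Dec 23, 2016) is Apr 9, 2017; Jan 26, 2017 is within that limit.
Step 4: 65 days after Jan 31, 2017 (end of the 5-day objection period, which began when the record is requested on Jan 26, 2017) is Apr 6, 2017; done Apr 4, 2017 — timely.
Step 5: the earliest permitted date is 30 days after May 4, 2017 (end of the 30-day review period, which began when the opening brief is filed on Apr 4, 2017), i.e. Jun 3, 2017; done Jun 5, 2017, after the minimum wait.
Step 6: the earliest permitted date is 7 days after Jun 5, 2017 (when the brief is served on the agency), i.e. Jun 12, 2017; done Jul 2, 2017, after the minimum wait.
Step 7: the window is 14–22 days after Jul 17, 2017 (end of the 15-day response period, which began when the reply brief is filed on Jul 2, 2017), so Jul 31, 2017 through Aug 8, 2017; done Aug 7, 2017, which is between those dates.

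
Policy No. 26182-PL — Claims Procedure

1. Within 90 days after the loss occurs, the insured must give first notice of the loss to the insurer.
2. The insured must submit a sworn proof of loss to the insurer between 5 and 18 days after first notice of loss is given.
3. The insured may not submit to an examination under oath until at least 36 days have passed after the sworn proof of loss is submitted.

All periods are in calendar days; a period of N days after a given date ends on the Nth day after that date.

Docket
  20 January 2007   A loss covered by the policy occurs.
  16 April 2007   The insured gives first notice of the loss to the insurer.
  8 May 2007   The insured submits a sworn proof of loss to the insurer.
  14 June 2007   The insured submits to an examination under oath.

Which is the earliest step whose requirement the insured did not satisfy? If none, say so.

Step 2

Step 1 — counting 90 days from 20 January 2007 (when the loss occurs) gives a deadline of 20 April 2007; 16 April 2007 is within that limit.
Step 2 — 5 and 18 days from 16 April 2007 (when first notice of loss is given) are 21 April 2007 and 4 May 2007 respectively; done 8 May 2007 — 4 days after the window closed.
That is the first point of non-compliance.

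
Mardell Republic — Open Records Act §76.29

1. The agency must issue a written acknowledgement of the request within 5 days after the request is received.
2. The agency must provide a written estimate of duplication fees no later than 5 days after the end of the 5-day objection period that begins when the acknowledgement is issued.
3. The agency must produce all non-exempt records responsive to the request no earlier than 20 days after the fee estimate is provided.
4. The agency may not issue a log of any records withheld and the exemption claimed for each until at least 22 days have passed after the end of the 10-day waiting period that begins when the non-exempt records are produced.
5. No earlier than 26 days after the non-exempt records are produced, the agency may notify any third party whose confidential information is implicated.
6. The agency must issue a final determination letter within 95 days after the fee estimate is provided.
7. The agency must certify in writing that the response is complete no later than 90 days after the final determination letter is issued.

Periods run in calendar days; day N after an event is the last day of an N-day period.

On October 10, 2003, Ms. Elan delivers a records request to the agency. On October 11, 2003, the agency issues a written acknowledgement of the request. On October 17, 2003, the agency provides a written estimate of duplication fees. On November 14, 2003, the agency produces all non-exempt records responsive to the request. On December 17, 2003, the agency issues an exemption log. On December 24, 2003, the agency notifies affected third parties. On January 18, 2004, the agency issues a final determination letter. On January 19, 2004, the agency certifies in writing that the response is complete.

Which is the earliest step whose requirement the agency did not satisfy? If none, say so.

None — every step was satisfied

Step 1 — counting 5 days from October 10, 2003 (when the request is received) gives a deadline of October 15, 2003; completed October 11, 2003, before the deadline.
Step 2 — counting 5 days from October 16, 2003 (end of the 5-day objection period, which began when the acknowledgement is issued on October 11, 2003) gives a deadline of October 21, 2003; done October 17, 2003 — timely.
Step 3 — must wait 20 days from October 17, 2003 (when the fee estimate is provided), so not before November 6, 2003; done November 14, 2003 — permitted.
Step 4 — must wait 22 days from November 24, 2003 (end of the 10-day waiting period, which began when the non-exempt records are produced on November 14, 2003), so not before December 16, 2003; done December 17, 2003 — permitted.
Step 5 — must wait 26 days from November 14, 2003 (when the non-exempt records are produced), so not before December 10, 2003; December 24, 2003 is on or after that date.
Step 6 — counting 95 days from October 17, 2003 (when the fee estimate is provided) gives a deadline of January 20, 2004; completed January 18, 2004, before the deadline.
Step 7 — counting 90 days from January 18, 2004 (when the final determination letter is issued) gives a deadline of April 17, 2004; completed January 19, 2004, before the deadline.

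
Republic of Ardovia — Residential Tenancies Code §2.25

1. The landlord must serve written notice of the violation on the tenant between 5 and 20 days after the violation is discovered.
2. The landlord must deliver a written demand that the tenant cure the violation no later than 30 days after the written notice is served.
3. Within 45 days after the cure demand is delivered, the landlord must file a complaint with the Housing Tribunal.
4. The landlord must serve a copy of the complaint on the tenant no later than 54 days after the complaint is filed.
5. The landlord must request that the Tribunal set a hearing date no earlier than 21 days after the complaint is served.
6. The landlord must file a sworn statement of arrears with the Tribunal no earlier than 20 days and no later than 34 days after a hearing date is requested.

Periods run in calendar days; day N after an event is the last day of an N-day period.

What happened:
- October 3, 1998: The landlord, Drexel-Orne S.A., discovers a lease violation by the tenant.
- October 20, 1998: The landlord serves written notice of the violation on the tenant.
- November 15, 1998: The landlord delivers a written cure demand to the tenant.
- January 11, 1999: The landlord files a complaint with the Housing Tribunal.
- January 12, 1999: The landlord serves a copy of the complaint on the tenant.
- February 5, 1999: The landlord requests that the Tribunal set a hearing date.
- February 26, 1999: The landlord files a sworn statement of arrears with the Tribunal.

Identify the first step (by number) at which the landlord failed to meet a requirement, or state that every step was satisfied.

Step 3

Step 1 — 5 and 20 days from October 3, 1998 (when the violation is discovered) are October 8, 1998 and October 23, 1998 respectively; done October 20, 1998 — within the window.
Step 2 — counting 30 days from October 20, 1998 (when the written notice is served) gives a deadline of November 19, 1998; completed November 15, 1998, before the deadline.
Step 3 — counting 45 days from November 15, 1998 (when the cure demand is delivered) gives a deadline of December 30, 1998; not done until January 11, 1999, 12 days after the deadline.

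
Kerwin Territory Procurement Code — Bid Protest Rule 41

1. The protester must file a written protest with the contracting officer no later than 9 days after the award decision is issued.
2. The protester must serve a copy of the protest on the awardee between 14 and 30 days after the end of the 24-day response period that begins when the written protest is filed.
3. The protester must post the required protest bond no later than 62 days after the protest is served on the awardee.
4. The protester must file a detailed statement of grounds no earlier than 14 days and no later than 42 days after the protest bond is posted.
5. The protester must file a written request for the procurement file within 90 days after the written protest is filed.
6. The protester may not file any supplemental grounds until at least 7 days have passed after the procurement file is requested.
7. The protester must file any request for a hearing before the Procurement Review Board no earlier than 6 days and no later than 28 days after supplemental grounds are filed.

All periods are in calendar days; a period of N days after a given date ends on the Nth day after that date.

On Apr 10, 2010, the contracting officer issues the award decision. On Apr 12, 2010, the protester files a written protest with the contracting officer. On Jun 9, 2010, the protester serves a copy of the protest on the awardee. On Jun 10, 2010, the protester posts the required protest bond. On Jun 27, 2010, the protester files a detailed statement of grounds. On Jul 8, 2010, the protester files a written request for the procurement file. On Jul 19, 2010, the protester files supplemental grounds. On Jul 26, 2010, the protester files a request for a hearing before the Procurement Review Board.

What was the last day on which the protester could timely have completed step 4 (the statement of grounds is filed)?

Step 4 runs from Jun 10, 2010, when the protest bond is posted. The window is 14–42 days after Jun 10, 2010; it closes on Jul 22, 2010.

Jul 22, 2010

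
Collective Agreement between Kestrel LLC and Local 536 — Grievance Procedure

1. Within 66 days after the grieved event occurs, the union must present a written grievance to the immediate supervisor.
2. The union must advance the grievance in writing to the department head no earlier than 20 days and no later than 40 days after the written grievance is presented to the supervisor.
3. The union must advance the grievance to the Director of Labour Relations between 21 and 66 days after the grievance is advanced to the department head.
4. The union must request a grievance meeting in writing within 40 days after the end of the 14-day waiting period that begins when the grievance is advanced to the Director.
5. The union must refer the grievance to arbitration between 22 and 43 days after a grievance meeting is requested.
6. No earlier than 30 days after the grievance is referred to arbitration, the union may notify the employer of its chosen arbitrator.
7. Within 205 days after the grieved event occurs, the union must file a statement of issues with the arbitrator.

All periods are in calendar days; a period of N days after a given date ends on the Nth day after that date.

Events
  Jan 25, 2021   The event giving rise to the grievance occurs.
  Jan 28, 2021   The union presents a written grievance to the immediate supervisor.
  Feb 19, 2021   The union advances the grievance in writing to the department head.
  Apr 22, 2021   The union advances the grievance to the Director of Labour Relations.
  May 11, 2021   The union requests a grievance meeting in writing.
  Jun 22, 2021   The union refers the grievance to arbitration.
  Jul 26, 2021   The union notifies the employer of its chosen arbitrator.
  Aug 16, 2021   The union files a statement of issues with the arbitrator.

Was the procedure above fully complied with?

Yes

Step 1: 66 days after Jan 25, 2021 (when the grieved event occurs) is Apr 1, 2021; Jan 28, 2021 is within that limit.
Step 2: the window is 20–40 days after Jan 28, 2021 (when the written grievance is presented to the supervisor), so Feb 17, 2021 through Mar 9, 2021; Feb 19, 2021 falls inside that range.
Step 3: the window is 21–66 days after Feb 19, 2021 (when the grievance is advanced to the department head), so Mar 12, 2021 through Apr 26, 2021; Apr 22, 2021 falls inside that range.
Step 4: 40 days after May 6, 2021 (end of the 14-day waiting period, which began when the grievance is advanced to the Director on Apr 22, 2021) is Jun 15, 2021; May 11, 2021 is within that limit.
Step 5: the window is 22–43 days after May 11, 2021 (when a grievance meeting is requested), so Jun 2, 2021 through Jun 23, 2021; Jun 22, 2021 falls inside that range.
Step 6: the earliest permitted date is 30 days after Jun 22, 2021 (when the grievance is referred to arbitration), i.e. Jul 22, 2021; Jul 26, 2021 is on or after that date.
Step 7: 205 days after Jan 25, 2021 (when the grieved event occurs) is Aug 18, 2021; done Aug 16, 2021 — timely.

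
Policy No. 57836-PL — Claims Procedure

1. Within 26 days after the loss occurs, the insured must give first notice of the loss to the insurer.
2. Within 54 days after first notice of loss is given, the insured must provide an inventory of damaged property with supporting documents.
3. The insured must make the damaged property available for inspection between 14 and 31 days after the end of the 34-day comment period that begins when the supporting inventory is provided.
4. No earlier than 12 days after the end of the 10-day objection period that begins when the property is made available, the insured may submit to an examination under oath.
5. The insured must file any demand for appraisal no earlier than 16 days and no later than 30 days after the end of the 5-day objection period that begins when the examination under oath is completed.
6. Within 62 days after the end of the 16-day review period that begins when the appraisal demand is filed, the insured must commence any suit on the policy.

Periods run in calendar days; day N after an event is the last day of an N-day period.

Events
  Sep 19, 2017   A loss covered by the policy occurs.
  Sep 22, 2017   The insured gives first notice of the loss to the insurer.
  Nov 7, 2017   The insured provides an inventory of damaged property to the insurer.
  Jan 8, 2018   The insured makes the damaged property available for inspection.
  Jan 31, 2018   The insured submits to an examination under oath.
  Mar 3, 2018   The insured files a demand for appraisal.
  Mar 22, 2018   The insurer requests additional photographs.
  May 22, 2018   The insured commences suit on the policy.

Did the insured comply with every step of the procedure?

Step 1 — counting 26 days from Sep 19, 2017 (when the loss occurs) gives a deadline of Oct 15, 2017; Sep 22, 2017 is within that limit.
Step 2 — counting 54 days from Sep 22, 2017 (when first notice of loss is given) gives a deadline of Nov 15, 2017; completed Nov 7, 2017, before the deadline.
Step 3 — 14 and 31 days from Dec 11, 2017 (end of the 34-day comment period, which began when the supporting inventory is provided on Nov 7, 2017) are Dec 25, 2017 and Jan 11, 2018 respectively; done Jan 8, 2018, which is between those dates.
Step 4 — must wait 12 days from Jan 18, 2018 (end of the 10-day objection period, which began when the property is made available on Jan 8, 2018), so not before Jan 30, 2018; done Jan 31, 2018, after the minimum wait.
Step 5 — 16 and 30 days from Feb 5, 2018 (end of the 5-day objection period, which began when the examination under oath is completed on Jan 31, 2018) are Feb 21, 2018 and Mar 7, 2018 respectively; done Mar 3, 2018, which is between those dates.
Step 6 — counting 62 days from Mar 19, 2018 (end of the 16-day review period, which began when the appraisal demand is filed on Mar 3, 2018) gives a deadline of May 20, 2018; done May 22, 2018 — 2 days late.
That is the first point of non-compliance.

No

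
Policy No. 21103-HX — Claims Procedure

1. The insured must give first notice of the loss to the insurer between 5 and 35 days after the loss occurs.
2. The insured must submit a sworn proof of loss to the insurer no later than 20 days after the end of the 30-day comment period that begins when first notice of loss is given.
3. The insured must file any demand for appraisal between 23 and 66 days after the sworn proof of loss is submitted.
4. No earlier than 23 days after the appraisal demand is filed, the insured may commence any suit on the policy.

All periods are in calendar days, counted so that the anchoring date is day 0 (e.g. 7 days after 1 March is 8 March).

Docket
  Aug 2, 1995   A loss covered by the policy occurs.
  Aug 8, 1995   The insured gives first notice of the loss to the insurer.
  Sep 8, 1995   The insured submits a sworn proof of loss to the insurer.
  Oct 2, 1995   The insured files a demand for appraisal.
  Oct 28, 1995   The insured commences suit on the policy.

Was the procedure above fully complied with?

Yes

Step 1 — 5 and 35 days from Aug 2, 1995 (when the loss occurs) are Aug 7, 1995 and Sep 6, 1995 respectively; done Aug 8, 1995, which is between those dates.
Step 2 — counting 20 days from Sep 7, 1995 (end of the 30-day comment period, which began when first notice of loss is given on Aug 8, 1995) gives a deadline of Sep 27, 1995; done Sep 8, 1995 — timely.
Step 3 — 23 and 66 days from Sep 8, 1995 (when the sworn proof of loss is submitted) are Oct 1, 1995 and Nov 13, 1995 respectively; done Oct 2, 1995 — within the window.
Step 4 — must wait 23 days from Oct 2, 1995 (when the appraisal demand is filed), so not before Oct 25, 1995; done Oct 28, 1995, after the minimum wait.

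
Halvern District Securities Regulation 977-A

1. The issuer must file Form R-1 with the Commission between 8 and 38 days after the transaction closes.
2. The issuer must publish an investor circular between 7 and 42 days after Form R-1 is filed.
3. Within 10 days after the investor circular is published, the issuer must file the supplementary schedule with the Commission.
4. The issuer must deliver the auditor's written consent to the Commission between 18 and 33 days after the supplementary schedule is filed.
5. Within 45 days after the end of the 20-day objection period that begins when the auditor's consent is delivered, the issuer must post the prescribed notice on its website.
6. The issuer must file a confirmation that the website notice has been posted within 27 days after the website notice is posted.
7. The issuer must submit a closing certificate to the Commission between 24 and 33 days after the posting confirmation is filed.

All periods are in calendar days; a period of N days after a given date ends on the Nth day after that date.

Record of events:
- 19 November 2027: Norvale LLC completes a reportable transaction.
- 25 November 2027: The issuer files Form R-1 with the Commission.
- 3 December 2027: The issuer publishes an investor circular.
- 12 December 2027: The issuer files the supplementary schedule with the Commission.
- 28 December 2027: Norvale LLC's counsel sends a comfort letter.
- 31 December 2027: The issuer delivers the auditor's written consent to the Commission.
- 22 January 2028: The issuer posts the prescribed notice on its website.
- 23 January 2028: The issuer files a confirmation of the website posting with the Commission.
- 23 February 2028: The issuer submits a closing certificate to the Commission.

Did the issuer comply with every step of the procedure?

No

(1) the permitted window runs from 19 November 2027 + 8 = 27 November 2027 to 19 November 2027 + 38 = 27 December 2027; 25 November 2027 is 2 days too early.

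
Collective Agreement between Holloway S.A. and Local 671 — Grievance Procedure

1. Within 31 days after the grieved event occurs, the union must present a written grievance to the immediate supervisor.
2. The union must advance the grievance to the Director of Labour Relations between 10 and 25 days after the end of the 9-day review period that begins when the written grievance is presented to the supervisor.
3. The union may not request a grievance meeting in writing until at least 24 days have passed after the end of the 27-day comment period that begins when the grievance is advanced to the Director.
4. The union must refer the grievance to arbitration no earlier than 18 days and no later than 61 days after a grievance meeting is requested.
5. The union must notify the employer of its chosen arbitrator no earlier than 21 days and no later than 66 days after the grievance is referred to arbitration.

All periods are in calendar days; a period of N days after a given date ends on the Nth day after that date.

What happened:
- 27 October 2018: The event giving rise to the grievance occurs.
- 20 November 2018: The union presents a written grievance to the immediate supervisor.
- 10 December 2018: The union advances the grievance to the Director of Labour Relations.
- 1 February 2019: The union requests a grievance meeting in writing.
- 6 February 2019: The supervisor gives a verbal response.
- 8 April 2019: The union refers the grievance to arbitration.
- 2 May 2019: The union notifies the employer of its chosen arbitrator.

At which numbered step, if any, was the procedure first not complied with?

Step 1: 31 days after 27 October 2018 (when the grieved event occurs) is 27 November 2018; 20 November 2018 is within that limit.
Step 2: the window is 10–25 days after 29 November 2018 (end of the 9-day review period, which began when the written grievance is presented to the supervisor on 20 November 2018), so 9 December 2018 through 24 December 2018; done 10 December 2018, which is between those dates.
Step 3: the earliest permitted date is 24 days after 6 January 2019 (end of the 27-day comment period, which began when the grievance is advanced to the Director on 10 December 2018), i.e. 30 January 2019; done 1 February 2019 — permitted.
Step 4: the window is 18–61 days after 1 February 2019 (when a grievance meeting is requested), so 19 February 2019 through 3 April 2019; done 8 April 2019 — 5 days after the window closed.
No need to go further; step 4 was not satisfied.

Step 4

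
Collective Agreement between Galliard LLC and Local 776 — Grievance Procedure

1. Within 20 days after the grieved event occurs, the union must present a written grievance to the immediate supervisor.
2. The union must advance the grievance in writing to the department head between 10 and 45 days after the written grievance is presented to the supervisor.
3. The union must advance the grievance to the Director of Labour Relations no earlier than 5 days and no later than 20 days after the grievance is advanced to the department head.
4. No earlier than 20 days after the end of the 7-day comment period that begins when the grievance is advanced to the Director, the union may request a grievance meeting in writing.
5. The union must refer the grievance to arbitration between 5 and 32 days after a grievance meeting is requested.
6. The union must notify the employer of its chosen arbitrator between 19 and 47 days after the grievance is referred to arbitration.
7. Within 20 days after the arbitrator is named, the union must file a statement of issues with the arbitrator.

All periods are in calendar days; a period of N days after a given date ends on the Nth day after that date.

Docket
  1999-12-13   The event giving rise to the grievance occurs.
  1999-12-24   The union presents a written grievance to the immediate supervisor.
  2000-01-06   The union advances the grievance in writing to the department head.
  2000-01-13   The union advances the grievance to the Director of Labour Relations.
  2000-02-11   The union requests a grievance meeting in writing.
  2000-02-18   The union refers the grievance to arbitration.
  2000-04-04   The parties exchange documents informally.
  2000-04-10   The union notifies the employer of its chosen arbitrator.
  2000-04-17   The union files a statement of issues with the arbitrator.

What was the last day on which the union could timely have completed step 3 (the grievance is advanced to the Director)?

Step 3 runs from 2000-01-06, when the grievance is advanced to the department head. The window is 5–20 days after 2000-01-06; it closes on 2000-01-26.

2000-01-26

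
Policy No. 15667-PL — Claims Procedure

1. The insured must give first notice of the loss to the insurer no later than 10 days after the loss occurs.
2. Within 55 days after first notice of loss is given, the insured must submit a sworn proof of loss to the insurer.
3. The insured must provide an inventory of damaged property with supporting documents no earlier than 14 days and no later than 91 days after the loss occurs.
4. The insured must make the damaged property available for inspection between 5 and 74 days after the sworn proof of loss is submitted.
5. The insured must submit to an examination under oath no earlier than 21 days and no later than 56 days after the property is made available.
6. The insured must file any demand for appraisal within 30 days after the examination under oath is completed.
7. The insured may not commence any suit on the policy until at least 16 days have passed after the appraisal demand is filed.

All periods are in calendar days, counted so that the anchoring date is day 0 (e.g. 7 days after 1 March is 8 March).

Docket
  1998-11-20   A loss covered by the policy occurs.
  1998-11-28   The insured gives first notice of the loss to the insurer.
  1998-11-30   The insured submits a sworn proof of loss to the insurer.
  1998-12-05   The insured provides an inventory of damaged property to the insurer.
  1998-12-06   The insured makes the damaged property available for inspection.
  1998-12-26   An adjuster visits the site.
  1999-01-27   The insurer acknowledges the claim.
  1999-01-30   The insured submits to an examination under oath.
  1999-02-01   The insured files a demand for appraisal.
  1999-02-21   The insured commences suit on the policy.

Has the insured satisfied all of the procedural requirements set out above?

Yes

Step 1 — counting 10 days from 1998-11-20 (when the loss occurs) gives a deadline of 1998-11-30; done 1998-11-28 — timely.
Step 2 — counting 55 days from 1998-11-28 (when first notice of loss is given) gives a deadline of 1999-01-22; 1998-11-30 is within that limit.
Step 3 — 14 and 91 days from 1998-11-20 (when the loss occurs) are 1998-12-04 and 1999-02-19 respectively; done 1998-12-05, which is between those dates.
Step 4 — 5 and 74 days from 1998-11-30 (when the sworn proof of loss is submitted) are 1998-12-05 and 1999-02-12 respectively; 1998-12-06 falls inside that range.
Step 5 — 21 and 56 days from 1998-12-06 (when the property is made available) are 1998-12-27 and 1999-01-31 respectively; done 1999-01-30 — within the window.
Step 6 — counting 30 days from 1999-01-30 (when the examination under oath is completed) gives a deadline of 1999-03-01; 1999-02-01 is within that limit.
Step 7 — must wait 16 days from 1999-02-01 (when the appraisal demand is filed), so not before 1999-02-17; done 1999-02-21 — permitted.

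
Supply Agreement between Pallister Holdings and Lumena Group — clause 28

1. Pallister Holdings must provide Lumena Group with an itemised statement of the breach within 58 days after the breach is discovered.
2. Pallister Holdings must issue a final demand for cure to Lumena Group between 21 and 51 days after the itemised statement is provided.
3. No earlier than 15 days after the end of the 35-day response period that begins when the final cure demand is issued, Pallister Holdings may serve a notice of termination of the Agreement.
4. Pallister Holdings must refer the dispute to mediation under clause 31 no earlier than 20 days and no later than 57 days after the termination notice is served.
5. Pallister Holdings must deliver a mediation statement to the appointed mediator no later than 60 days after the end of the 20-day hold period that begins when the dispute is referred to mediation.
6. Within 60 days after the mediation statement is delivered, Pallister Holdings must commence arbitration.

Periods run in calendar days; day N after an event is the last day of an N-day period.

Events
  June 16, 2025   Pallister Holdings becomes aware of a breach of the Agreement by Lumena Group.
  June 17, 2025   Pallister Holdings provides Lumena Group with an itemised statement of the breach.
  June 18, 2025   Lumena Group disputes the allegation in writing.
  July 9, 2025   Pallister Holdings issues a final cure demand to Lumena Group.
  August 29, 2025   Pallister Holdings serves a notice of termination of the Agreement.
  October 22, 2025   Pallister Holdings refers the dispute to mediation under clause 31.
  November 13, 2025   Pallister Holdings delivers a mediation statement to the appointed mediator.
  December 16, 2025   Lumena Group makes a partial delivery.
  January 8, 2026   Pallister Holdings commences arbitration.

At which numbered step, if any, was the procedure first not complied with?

None — every step was satisfied

(1) due by June 16, 2025 + 58 days = August 13, 2025; completed June 17, 2025, before the deadline.
(2) the permitted window runs from June 17, 2025 + 21 = July 8, 2025 to June 17, 2025 + 51 = August 7, 2025; done July 9, 2025 — within the window.
(3) permitted from August 13, 2025 + 15 days = August 28, 2025 onward; done August 29, 2025 — permitted.
(4) the permitted window runs from August 29, 2025 + 20 = September 18, 2025 to August 29, 2025 + 57 = October 25, 2025; October 22, 2025 falls inside that range.
(5) due by November 11, 2025 + 60 days = January 10, 2026; November 13, 2025 is within that limit.
(6) due by November 13, 2025 + 60 days = January 12, 2026; completed January 8, 2026, before the deadline.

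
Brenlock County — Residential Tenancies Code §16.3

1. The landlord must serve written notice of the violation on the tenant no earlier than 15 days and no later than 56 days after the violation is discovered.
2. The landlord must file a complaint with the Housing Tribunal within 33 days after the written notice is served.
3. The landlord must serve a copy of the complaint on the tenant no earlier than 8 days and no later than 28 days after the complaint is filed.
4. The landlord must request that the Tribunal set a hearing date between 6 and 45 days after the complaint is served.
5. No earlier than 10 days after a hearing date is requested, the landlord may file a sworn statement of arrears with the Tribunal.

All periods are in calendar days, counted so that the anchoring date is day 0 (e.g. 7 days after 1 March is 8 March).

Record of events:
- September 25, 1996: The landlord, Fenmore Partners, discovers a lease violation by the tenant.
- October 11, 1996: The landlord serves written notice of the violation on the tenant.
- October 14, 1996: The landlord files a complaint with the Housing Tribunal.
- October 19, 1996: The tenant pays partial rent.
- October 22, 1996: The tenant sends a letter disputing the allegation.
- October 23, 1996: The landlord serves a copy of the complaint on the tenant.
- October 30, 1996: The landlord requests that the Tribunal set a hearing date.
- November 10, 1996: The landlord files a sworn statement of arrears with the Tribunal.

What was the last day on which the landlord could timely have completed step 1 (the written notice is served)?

Step 1 runs from September 25, 1996, when the violation is discovered. The window is 15–56 days after September 25, 1996; it closes on November 20, 1996.

November 20, 1996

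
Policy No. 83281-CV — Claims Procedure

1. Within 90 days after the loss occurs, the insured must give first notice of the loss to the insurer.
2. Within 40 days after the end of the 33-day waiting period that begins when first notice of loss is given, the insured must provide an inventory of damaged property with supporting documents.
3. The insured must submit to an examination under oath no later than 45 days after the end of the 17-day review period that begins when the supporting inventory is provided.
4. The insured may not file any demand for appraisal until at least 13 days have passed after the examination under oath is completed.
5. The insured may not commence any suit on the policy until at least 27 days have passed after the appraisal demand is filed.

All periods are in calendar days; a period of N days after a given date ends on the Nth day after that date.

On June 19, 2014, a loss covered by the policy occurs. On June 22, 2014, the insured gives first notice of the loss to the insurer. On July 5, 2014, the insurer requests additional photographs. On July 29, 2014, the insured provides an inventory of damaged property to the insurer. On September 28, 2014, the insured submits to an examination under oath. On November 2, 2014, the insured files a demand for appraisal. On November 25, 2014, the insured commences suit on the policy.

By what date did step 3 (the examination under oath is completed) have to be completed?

The supporting inventory is provided on July 29, 2014; the 17-day review period therefore ends August 15, 2014, and step 3 runs from that date. 45 days after August 15, 2014 is September 29, 2014.

September 29, 2014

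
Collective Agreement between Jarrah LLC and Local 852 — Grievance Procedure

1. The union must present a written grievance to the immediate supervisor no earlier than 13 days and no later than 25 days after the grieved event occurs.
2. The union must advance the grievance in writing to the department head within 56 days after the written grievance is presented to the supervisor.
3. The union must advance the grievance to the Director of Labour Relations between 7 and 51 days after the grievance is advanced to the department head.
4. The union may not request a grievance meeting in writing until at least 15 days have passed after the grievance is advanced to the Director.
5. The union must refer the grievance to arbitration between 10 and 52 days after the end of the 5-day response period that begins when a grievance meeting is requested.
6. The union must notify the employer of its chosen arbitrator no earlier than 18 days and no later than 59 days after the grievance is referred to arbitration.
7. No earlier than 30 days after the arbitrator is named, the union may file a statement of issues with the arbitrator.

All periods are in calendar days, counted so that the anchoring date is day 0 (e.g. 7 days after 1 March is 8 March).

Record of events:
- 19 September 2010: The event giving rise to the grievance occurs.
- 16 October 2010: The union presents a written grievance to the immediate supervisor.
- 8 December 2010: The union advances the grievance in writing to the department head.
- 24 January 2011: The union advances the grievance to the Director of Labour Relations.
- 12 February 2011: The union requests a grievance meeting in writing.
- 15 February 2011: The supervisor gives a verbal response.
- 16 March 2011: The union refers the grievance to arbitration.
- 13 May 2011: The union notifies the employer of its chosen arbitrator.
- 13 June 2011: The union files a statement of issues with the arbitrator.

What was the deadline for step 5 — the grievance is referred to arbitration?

10 April 2011

A grievance meeting is requested on 12 February 2011; the 5-day response period therefore ends 17 February 2011, and step 5 runs from that date. The window is 10–52 days after 17 February 2011; it closes on 10 April 2011.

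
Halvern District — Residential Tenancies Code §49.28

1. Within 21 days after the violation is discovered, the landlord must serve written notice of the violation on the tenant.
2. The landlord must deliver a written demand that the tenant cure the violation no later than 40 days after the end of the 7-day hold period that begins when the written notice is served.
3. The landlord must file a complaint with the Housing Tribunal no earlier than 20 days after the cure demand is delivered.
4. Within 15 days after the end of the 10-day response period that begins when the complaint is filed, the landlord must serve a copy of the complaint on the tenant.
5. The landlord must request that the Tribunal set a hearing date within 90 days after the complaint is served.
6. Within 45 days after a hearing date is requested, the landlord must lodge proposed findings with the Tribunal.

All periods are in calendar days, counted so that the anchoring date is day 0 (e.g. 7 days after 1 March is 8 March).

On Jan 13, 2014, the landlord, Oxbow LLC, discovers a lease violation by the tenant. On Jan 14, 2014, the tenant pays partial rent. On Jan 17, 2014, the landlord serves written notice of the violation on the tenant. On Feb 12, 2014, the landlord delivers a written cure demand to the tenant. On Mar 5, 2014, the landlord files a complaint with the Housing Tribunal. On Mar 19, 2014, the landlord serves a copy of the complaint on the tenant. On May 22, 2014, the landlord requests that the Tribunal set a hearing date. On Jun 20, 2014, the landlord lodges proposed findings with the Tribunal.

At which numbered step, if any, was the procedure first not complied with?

(1) due by Jan 13, 2014 + 21 days = Feb 3, 2014; done Jan 17, 2014 — timely.
(2) due by Jan 24, 2014 + 40 days = Mar 5, 2014; done Feb 12, 2014 — timely.
(3) permitted from Feb 12, 2014 + 20 days = Mar 4, 2014 onward; done Mar 5, 2014, after the minimum wait.
(4) due by Mar 15, 2014 + 15 days = Mar 30, 2014; done Mar 19, 2014 — timely.
(5) due by Mar 19, 2014 + 90 days = Jun 17, 2014; completed May 22, 2014, before the deadline.
(6) due by May 22, 2014 + 45 days = Jul 6, 2014; completed Jun 20, 2014, before the deadline.

None — every step was satisfied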